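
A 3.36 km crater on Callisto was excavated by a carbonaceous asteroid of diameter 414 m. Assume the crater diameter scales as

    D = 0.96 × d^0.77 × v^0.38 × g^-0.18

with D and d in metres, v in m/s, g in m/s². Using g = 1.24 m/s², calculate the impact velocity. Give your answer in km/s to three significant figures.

Rearranging for v: v = [D / (0.96 · 414^0.77 · 1.24^-0.18)]^(1/0.38).
D = 3360 m.
414^0.77 = 103.5
1.24^-0.18 = 0.9620
Denominator = 0.96 × 103.5 × 0.9620 = 95.58
D / 95.58 = 3360 / 95.58 = 35.15
v = 35.15^(1/0.38) = 35.15^2.6316 = 11702 m/s

v ≈ 11.7 km/s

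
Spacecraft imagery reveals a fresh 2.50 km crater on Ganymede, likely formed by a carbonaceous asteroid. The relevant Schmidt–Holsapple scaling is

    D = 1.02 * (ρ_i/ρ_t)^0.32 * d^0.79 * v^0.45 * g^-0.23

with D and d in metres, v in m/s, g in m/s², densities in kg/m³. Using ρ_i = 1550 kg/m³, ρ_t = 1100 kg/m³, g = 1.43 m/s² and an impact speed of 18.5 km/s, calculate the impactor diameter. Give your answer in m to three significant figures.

d ≈ 69.9 m

Rearranging for d: d = [D / (1.02 · (1550/1100)^0.32 · 18500^0.45 · 1.43^-0.23)]^(1/0.79).
D = 2500 m.
(1550/1100)^0.32 = 1.116
18500^0.45 = 83.22
1.43^-0.23 = 0.9210
Denominator = 1.02 × 1.116 × 83.22 × 0.9210 = 87.25
D / 87.25 = 2500 / 87.25 = 28.65
d = 28.65^(1/0.79) = 28.65^1.2658 = 69.89 m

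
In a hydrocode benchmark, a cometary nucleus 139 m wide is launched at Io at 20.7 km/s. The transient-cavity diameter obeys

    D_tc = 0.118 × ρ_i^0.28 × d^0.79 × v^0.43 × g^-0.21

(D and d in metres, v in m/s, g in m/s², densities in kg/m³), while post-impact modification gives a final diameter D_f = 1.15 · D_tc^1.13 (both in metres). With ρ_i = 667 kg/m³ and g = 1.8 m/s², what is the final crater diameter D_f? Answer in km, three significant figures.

D_f ≈ 7.16 km

v = 20700 m/s.
ρ_i^0.28 = 667^0.28 = 6.177
d^0.79 = 139^0.79 = 49.32
v^0.43 = 20700^0.43 = 71.76
g^-0.21 = 1.8^-0.21 = 0.8839
D_tc = 0.118 × 6.177 × 49.32 × 71.76 × 0.8839 = 2280 m
D_f = 1.15 × (2280)^1.13 = 7164 m
     = 7.164 km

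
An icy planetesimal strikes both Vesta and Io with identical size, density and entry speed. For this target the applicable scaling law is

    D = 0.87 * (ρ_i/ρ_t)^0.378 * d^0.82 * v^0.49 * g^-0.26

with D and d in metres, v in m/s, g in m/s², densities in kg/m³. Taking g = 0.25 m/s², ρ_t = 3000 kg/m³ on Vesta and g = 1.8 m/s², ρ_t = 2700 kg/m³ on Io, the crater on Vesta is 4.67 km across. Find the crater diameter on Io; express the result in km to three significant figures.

The impactor-only factors (d, v, ρ_i) cancel in the ratio, leaving D_Io/D_Vesta = (g_Io/g_Vesta)^-0.26 · (ρ_t,Vesta/ρ_t,Io)^0.378.
(1.8/0.25)^-0.26 = 7.200^-0.26 = 0.5985
(3000/2700)^0.378 = 1.111^0.378 = 1.041
Ratio = 0.5985 × 1.041 = 0.6230
D_Io = 0.6230 × 4.67 km = 2.91 km

D ≈ 2.91 km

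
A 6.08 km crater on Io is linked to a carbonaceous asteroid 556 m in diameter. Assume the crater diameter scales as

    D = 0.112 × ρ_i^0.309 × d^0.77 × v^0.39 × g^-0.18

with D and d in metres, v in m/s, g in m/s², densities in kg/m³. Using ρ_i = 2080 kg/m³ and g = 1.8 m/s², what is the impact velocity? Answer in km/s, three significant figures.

v ≈ 16.2 km/s

Rearranging for v: v = [D / (0.112 · 2080^0.309 · 556^0.77 · 1.8^-0.18)]^(1/0.39).
D = 6080 m.
2080^0.309 = 10.60
556^0.77 = 129.9
1.8^-0.18 = 0.8996
Denominator = 0.112 × 10.60 × 129.9 × 0.8996 = 138.7
D / 138.7 = 6080 / 138.7 = 43.84
v = 43.84^(1/0.39) = 43.84^2.5641 = 16215 m/s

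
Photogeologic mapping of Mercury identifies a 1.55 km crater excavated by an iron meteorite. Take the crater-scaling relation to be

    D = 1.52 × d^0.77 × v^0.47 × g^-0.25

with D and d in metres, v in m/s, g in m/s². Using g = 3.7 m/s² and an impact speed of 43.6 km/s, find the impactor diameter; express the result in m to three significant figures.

Rearranging for d: d = [D / (1.52 · 43600^0.47 · 3.7^-0.25)]^(1/0.77).
D = 1550 m.
43600^0.47 = 151.6
3.7^-0.25 = 0.7210
Denominator = 1.52 × 151.6 × 0.7210 = 166.1
D / 166.1 = 1550 / 166.1 = 9.332
d = 9.332^(1/0.77) = 9.332^1.2987 = 18.18 m

d ≈ 18.2 m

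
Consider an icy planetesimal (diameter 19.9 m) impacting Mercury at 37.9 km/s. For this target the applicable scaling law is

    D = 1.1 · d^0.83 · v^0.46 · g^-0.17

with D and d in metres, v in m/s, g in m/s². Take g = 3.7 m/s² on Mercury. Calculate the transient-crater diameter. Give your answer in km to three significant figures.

D ≈ 1.35 km

In SI units: v = 37900 m/s.
d^0.83 = 19.9^0.83 = 11.97
v^0.46 = 37900^0.46 = 127.7
g^-0.17 = 3.7^-0.17 = 0.8006
D = 1.1 × 11.97 × 127.7 × 0.8006 = 1346 m
   = 1.346 km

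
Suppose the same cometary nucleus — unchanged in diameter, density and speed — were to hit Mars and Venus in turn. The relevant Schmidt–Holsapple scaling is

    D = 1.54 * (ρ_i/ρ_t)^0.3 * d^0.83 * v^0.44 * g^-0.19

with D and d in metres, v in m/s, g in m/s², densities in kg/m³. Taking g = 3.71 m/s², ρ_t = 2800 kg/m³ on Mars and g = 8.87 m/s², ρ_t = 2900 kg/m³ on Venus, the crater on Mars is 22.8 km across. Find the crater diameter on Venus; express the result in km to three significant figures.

The impactor-only factors (d, v, ρ_i) cancel in the ratio, leaving D_Venus/D_Mars = (g_Venus/g_Mars)^-0.19 · (ρ_t,Mars/ρ_t,Venus)^0.3.
(8.87/3.71)^-0.19 = 2.391^-0.19 = 0.8474
(2800/2900)^0.3 = 0.9655^0.3 = 0.9895
Ratio = 0.8474 × 0.9895 = 0.8385
D_Venus = 0.8385 × 22.8 km = 19.1 km

D ≈ 19.1 km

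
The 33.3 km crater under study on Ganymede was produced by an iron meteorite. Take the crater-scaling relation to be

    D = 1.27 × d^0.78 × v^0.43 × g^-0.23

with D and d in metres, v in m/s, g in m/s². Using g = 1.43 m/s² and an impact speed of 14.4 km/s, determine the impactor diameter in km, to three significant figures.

Rearranging for d: d = [D / (1.27 · 14400^0.43 · 1.43^-0.23)]^(1/0.78).
D = 33300 m.
14400^0.43 = 61.39
1.43^-0.23 = 0.9210
Denominator = 1.27 × 61.39 × 0.9210 = 71.81
D / 71.81 = 33300 / 71.81 = 463.7
d = 463.7^(1/0.78) = 463.7^1.2821 = 2620 m

d ≈ 2.62 km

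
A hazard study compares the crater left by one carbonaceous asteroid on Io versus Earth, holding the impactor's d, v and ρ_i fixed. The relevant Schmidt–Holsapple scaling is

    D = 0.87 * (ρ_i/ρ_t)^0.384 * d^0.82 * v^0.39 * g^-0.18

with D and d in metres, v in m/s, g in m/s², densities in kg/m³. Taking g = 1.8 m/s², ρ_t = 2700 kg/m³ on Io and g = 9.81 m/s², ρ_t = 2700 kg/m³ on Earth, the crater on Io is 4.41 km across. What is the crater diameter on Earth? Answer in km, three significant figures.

D ≈ 3.25 km

The impactor-only factors (d, v, ρ_i) cancel in the ratio, leaving D_Earth/D_Io = (g_Earth/g_Io)^-0.18 · (ρ_t,Io/ρ_t,Earth)^0.384.
(9.81/1.8)^-0.18 = 5.450^-0.18 = 0.7370
(2700/2700)^0.384 = 1.000^0.384 = 1.000
Ratio = 0.7370 × 1.000 = 0.7370
D_Earth = 0.7370 × 4.41 km = 3.25 km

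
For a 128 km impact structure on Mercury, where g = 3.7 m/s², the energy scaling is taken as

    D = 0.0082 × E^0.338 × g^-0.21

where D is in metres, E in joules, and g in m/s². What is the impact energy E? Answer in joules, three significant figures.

E ≈ 4.32 × 10^21 J

Rearranging: E = [D / (0.0082 · g^-0.21)]^(1/0.338).
D = 128000 m.
g^-0.21 = 3.7^-0.21 = 0.7598
D / (0.0082 × 0.7598) = 128000 / (6.230 × 10^-3) = 2.055 × 10^7
E = (2.055 × 10^7)^2.9586 = 4.322 × 10^21 J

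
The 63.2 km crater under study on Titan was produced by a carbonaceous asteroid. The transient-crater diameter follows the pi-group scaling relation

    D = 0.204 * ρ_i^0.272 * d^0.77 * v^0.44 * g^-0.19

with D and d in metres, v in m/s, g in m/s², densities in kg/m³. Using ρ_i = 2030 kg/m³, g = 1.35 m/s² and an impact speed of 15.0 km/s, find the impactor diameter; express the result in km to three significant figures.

Rearranging for d: d = [D / (0.204 · 2030^0.272 · 15000^0.44 · 1.35^-0.19)]^(1/0.77).
D = 63200 m.
2030^0.272 = 7.937
15000^0.44 = 68.78
1.35^-0.19 = 0.9446
Denominator = 0.204 × 7.937 × 68.78 × 0.9446 = 105.2
D / 105.2 = 63200 / 105.2 = 600.8
d = 600.8^(1/0.77) = 600.8^1.2987 = 4062 m

d ≈ 4.06 km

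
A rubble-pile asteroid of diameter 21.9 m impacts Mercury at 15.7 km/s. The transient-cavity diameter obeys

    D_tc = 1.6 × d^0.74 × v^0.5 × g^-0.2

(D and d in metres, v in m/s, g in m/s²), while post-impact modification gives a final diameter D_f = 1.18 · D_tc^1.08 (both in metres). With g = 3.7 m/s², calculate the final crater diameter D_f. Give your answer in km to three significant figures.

v = 15700 m/s.
d^0.74 = 21.9^0.74 = 9.816
v^0.5 = 15700^0.5 = 125.3
g^-0.2 = 3.7^-0.2 = 0.7698
D_tc = 1.6 × 9.816 × 125.3 × 0.7698 = 1515 m
D_f = 1.18 × (1515)^1.08 = 3212 m
     = 3.212 km

D_f ≈ 3.21 km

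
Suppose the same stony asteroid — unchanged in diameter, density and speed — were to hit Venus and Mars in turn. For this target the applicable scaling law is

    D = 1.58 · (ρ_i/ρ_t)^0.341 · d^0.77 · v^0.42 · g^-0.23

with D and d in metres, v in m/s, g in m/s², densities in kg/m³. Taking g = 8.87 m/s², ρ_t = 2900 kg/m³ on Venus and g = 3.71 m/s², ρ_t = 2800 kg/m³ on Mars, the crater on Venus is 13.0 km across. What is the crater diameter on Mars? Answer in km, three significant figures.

D ≈ 16.1 km

The impactor-only factors (d, v, ρ_i) cancel in the ratio, leaving D_Mars/D_Venus = (g_Mars/g_Venus)^-0.23 · (ρ_t,Venus/ρ_t,Mars)^0.341.
(3.71/8.87)^-0.23 = 0.4183^-0.23 = 1.222
(2900/2800)^0.341 = 1.036^0.341 = 1.012
Ratio = 1.222 × 1.012 = 1.237
D_Mars = 1.237 × 13.0 km = 16.1 km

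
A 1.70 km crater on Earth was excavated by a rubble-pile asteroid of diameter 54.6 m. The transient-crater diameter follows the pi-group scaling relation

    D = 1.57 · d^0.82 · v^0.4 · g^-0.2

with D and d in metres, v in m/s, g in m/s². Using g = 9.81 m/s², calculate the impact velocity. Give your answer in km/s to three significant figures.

v ≈ 33.2 km/s

Rearranging for v: v = [D / (1.57 · 54.6^0.82 · 9.81^-0.2)]^(1/0.4).
D = 1700 m.
54.6^0.82 = 26.58
9.81^-0.2 = 0.6334
Denominator = 1.57 × 26.58 × 0.6334 = 26.43
D / 26.43 = 1700 / 26.43 = 64.32
v = 64.32^(1/0.4) = 64.32^2.5 = 33179 m/s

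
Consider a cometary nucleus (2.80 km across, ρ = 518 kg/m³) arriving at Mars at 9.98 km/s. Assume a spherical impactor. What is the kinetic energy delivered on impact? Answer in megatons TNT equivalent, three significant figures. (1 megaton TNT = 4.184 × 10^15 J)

d = 2800 m; v = 9980 m/s.
Mass m = (π/6) ρ d³ = (π/6) × 518 × (2800)³ = 5.954 × 10^12 kg
E = ½ m v² = 0.5 × 5.954 × 10^12 × (9980)² = 2.965 × 10^20 J
   = 2.965 × 10^20 / 4.184×10^15 = 70865 Mt

E ≈ 70900 Mt TNT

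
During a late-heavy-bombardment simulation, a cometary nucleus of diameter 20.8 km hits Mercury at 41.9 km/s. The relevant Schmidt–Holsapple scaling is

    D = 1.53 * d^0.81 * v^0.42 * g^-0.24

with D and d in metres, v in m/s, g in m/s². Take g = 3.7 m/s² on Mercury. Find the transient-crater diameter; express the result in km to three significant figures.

D ≈ 307 km

In SI units: d = 20800 m, v = 41900 m/s.
d^0.81 = 20800^0.81 = 3145
v^0.42 = 41900^0.42 = 87.36
g^-0.24 = 3.7^-0.24 = 0.7305
D = 1.53 × 3145 × 87.36 × 0.7305 = 3.071 × 10^5 m
   = 307.1 km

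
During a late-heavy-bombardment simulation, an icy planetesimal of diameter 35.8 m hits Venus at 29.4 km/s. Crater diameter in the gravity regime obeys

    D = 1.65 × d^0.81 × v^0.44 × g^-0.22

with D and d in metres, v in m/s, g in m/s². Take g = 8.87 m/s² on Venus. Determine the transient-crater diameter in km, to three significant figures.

In SI units: v = 29400 m/s.
d^0.81 = 35.8^0.81 = 18.14
v^0.44 = 29400^0.44 = 92.49
g^-0.22 = 8.87^-0.22 = 0.6187
D = 1.65 × 18.14 × 92.49 × 0.6187 = 1713 m
   = 1.713 km

D ≈ 1.71 km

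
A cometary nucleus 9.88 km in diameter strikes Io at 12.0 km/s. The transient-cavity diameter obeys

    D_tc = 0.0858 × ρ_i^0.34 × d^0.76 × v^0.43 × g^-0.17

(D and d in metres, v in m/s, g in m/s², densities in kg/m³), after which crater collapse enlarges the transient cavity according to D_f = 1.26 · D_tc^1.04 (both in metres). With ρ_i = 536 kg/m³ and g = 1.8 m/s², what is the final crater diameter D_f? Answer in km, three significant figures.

In SI: d = 9880 m, v = 12000 m/s.
ρ_i^0.34 = 536^0.34 = 8.471
d^0.76 = 9880^0.76 = 1086
v^0.43 = 12000^0.43 = 56.76
g^-0.17 = 1.8^-0.17 = 0.9049
D_tc = 0.0858 × 8.471 × 1086 × 56.76 × 0.9049 = 40540 m
D_f = 1.26 × (40540)^1.04 = 78085 m
     = 78.09 km

D_f ≈ 78.1 km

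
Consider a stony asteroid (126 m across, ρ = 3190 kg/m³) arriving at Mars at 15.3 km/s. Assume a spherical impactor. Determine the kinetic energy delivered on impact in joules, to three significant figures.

E ≈ 3.91 × 10^17 J

v = 15300 m/s.
Mass m = (π/6) ρ d³ = (π/6) × 3190 × (126)³ = 3.341 × 10^9 kg
E = ½ m v² = 0.5 × 3.341 × 10^9 × (15300)² = 3.910 × 10^17 J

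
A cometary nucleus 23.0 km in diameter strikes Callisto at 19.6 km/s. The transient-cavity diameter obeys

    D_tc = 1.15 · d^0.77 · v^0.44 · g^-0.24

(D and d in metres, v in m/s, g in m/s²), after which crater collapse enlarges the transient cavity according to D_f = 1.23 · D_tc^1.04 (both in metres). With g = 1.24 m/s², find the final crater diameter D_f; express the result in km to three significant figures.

D_f ≈ 386 km

In SI: d = 23000 m, v = 19600 m/s.
d^0.77 = 23000^0.77 = 2283
v^0.44 = 19600^0.44 = 77.37
g^-0.24 = 1.24^-0.24 = 0.9497
D_tc = 1.15 × 2283 × 77.37 × 0.9497 = 1.929 × 10^5 m
D_f = 1.23 × (1.929 × 10^5)^1.04 = 3.861 × 10^5 m
     = 386.1 km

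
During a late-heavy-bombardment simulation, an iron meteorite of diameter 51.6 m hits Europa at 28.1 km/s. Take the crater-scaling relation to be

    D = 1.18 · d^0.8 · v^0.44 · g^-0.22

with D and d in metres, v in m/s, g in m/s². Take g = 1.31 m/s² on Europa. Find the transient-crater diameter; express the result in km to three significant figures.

In SI units: v = 28100 m/s.
d^0.8 = 51.6^0.8 = 23.45
v^0.44 = 28100^0.44 = 90.66
g^-0.22 = 1.31^-0.22 = 0.9423
D = 1.18 × 23.45 × 90.66 × 0.9423 = 2364 m
   = 2.364 km

D ≈ 2.36 km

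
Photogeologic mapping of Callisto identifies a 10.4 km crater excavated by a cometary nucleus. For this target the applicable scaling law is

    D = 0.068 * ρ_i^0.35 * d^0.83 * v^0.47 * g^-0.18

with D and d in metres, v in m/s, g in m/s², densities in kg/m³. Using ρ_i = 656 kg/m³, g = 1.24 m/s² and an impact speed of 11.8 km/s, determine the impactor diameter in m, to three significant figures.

Rearranging for d: d = [D / (0.068 · 656^0.35 · 11800^0.47 · 1.24^-0.18)]^(1/0.83).
D = 10400 m.
656^0.35 = 9.681
11800^0.47 = 81.99
1.24^-0.18 = 0.9620
Denominator = 0.068 × 9.681 × 81.99 × 0.9620 = 51.92
D / 51.92 = 10400 / 51.92 = 200.3
d = 200.3^(1/0.83) = 200.3^1.2048 = 593.0 m

d ≈ 593 m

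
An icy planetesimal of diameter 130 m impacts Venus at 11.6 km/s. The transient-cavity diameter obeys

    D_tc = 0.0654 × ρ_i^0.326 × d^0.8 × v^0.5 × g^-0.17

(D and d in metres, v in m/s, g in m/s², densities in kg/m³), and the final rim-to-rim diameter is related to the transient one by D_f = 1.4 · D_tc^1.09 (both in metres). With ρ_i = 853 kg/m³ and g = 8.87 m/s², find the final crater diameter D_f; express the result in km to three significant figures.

D_f ≈ 6.02 km

v = 11600 m/s.
ρ_i^0.326 = 853^0.326 = 9.026
d^0.8 = 130^0.8 = 49.11
v^0.5 = 11600^0.5 = 107.7
g^-0.17 = 8.87^-0.17 = 0.6900
D_tc = 0.0654 × 9.026 × 49.11 × 107.7 × 0.6900 = 2154 m
D_f = 1.4 × (2154)^1.09 = 6017 m
     = 6.017 km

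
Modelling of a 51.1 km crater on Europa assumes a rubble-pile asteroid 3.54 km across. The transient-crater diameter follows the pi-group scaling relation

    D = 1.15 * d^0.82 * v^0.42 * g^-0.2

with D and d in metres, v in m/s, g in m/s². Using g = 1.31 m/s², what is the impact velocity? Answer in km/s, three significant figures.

Rearranging for v: v = [D / (1.15 · 3540^0.82 · 1.31^-0.2)]^(1/0.42).
D = 51100 m.
3540^0.82 = 813.2
1.31^-0.2 = 0.9474
Denominator = 1.15 × 813.2 × 0.9474 = 886.0
D / 886.0 = 51100 / 886.0 = 57.67
v = 57.67^(1/0.42) = 57.67^2.381 = 15589 m/s

v ≈ 15.6 km/s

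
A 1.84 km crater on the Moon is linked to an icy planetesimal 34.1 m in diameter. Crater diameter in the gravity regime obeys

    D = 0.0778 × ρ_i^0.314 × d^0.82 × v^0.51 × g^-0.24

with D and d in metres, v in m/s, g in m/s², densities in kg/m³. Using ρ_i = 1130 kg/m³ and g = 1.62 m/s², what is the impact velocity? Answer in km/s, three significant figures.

v ≈ 21.4 km/s

Rearranging for v: v = [D / (0.0778 · 1130^0.314 · 34.1^0.82 · 1.62^-0.24)]^(1/0.51).
D = 1840 m.
1130^0.314 = 9.092
34.1^0.82 = 18.07
1.62^-0.24 = 0.8907
Denominator = 0.0778 × 9.092 × 18.07 × 0.8907 = 11.38
D / 11.38 = 1840 / 11.38 = 161.7
v = 161.7^(1/0.51) = 161.7^1.9608 = 21421 m/s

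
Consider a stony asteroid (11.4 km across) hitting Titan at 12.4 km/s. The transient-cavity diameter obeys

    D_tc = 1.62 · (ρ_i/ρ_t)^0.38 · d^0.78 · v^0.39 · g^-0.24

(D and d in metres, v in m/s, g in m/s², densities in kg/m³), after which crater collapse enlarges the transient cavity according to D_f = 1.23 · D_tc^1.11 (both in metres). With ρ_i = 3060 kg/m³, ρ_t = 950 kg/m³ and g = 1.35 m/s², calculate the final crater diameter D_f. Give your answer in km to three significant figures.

In SI: d = 11400 m, v = 12400 m/s.
(ρ_i/ρ_t)^0.38 = (3060/950)^0.38 = 1.560
d^0.78 = 11400^0.78 = 1460
v^0.39 = 12400^0.39 = 39.49
g^-0.24 = 1.35^-0.24 = 0.9305
D_tc = 1.62 × 1.560 × 1460 × 39.49 × 0.9305 = 1.356 × 10^5 m
D_f = 1.23 × (1.356 × 10^5)^1.11 = 6.119 × 10^5 m
     = 611.9 km

D_f ≈ 612 km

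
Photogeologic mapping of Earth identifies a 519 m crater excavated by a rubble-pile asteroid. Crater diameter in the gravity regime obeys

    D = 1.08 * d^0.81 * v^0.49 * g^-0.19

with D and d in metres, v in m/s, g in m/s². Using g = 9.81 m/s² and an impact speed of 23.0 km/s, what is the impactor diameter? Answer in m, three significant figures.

d ≈ 8.03 m

Rearranging for d: d = [D / (1.08 · 23000^0.49 · 9.81^-0.19)]^(1/0.81).
23000^0.49 = 137.2
9.81^-0.19 = 0.6480
Denominator = 1.08 × 137.2 × 0.6480 = 96.02
D / 96.02 = 519 / 96.02 = 5.405
d = 5.405^(1/0.81) = 5.405^1.2346 = 8.030 m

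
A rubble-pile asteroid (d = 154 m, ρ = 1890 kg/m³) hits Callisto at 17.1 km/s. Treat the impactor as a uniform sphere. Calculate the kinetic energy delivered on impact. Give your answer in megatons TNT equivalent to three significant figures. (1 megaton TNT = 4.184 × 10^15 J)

E ≈ 126 Mt TNT

v = 17100 m/s.
Mass m = (π/6) ρ d³ = (π/6) × 1890 × (154)³ = 3.614 × 10^9 kg
E = ½ m v² = 0.5 × 3.614 × 10^9 × (17100)² = 5.284 × 10^17 J
   = 5.284 × 10^17 / 4.184×10^15 = 126.3 Mt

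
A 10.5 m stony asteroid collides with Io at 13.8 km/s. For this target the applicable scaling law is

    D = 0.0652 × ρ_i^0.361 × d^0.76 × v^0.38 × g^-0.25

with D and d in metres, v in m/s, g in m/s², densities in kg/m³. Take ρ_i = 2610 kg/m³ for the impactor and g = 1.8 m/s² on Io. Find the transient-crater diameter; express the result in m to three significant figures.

In SI units: v = 13800 m/s.
ρ_i^0.361 = 2610^0.361 = 17.12
d^0.76 = 10.5^0.76 = 5.972
v^0.38 = 13800^0.38 = 37.42
g^-0.25 = 1.8^-0.25 = 0.8633
D = 0.0652 × 17.12 × 5.972 × 37.42 × 0.8633 = 215.3 m

D ≈ 215 m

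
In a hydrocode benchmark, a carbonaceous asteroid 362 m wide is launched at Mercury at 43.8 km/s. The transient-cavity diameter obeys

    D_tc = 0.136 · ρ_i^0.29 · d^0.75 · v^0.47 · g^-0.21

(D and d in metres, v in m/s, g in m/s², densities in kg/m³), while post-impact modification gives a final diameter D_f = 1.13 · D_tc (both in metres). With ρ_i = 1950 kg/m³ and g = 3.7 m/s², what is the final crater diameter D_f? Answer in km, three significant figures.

v = 43800 m/s.
ρ_i^0.29 = 1950^0.29 = 8.997
d^0.75 = 362^0.75 = 82.99
v^0.47 = 43800^0.47 = 151.9
g^-0.21 = 3.7^-0.21 = 0.7598
D_tc = 0.136 × 8.997 × 82.99 × 151.9 × 0.7598 = 11720 m
D_f = 1.13 × 11720 = 13244 m
     = 13.24 km

D_f ≈ 13.2 km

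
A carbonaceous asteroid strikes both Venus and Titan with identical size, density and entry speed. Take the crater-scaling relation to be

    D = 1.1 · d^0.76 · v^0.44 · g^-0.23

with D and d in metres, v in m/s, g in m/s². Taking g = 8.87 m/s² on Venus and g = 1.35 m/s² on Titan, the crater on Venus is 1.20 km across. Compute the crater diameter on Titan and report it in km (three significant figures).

All impactor-dependent factors cancel in the ratio, leaving D_Titan/D_Venus = (g_Titan/g_Venus)^-0.23.
(1.35/8.87)^-0.23 = 0.1522^-0.23 = 1.542
D_Titan = 1.542 × 1.20 km = 1.85 km

D ≈ 1.85 km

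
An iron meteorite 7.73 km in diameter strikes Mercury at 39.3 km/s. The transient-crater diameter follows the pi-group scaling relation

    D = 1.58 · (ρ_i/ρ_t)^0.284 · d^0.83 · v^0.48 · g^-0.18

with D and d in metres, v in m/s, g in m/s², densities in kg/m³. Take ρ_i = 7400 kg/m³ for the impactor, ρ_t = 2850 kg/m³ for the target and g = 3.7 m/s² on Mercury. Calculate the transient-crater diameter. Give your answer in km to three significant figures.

D ≈ 443 km

In SI units: d = 7730 m, v = 39300 m/s.
(ρ_i/ρ_t)^0.284 = (7400/2850)^0.284 = 1.311
d^0.83 = 7730^0.83 = 1687
v^0.48 = 39300^0.48 = 160.4
g^-0.18 = 3.7^-0.18 = 0.7902
D = 1.58 × 1.311 × 1687 × 160.4 × 0.7902 = 4.429 × 10^5 m
   = 442.9 km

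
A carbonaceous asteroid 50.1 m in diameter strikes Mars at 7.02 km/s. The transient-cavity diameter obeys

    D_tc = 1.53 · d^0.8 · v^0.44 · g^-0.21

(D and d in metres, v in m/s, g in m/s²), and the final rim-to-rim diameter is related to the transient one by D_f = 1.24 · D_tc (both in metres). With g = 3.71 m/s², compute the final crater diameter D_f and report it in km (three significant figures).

D_f ≈ 1.62 km

v = 7020 m/s.
d^0.8 = 50.1^0.8 = 22.90
v^0.44 = 7020^0.44 = 49.25
g^-0.21 = 3.71^-0.21 = 0.7593
D_tc = 1.53 × 22.90 × 49.25 × 0.7593 = 1310 m
D_f = 1.24 × 1310 = 1624 m
     = 1.624 km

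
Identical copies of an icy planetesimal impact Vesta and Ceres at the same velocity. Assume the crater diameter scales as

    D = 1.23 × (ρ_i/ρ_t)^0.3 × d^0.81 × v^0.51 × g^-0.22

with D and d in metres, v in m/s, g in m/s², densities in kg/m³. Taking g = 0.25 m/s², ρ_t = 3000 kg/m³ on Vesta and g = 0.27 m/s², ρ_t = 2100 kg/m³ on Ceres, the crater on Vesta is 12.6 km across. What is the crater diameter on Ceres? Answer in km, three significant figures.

The impactor-only factors (d, v, ρ_i) cancel in the ratio, leaving D_Ceres/D_Vesta = (g_Ceres/g_Vesta)^-0.22 · (ρ_t,Vesta/ρ_t,Ceres)^0.3.
(0.27/0.25)^-0.22 = 1.080^-0.22 = 0.9832
(3000/2100)^0.3 = 1.429^0.3 = 1.113
Ratio = 0.9832 × 1.113 = 1.094
D_Ceres = 1.094 × 12.6 km = 13.8 km

D ≈ 13.8 km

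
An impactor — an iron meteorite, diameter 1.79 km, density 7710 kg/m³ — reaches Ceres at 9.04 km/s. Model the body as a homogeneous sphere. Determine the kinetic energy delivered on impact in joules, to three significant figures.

E ≈ 9.46 × 10^20 J

d = 1790 m; v = 9040 m/s.
Mass m = (π/6) ρ d³ = (π/6) × 7710 × (1790)³ = 2.315 × 10^13 kg
E = ½ m v² = 0.5 × 2.315 × 10^13 × (9040)² = 9.459 × 10^20 J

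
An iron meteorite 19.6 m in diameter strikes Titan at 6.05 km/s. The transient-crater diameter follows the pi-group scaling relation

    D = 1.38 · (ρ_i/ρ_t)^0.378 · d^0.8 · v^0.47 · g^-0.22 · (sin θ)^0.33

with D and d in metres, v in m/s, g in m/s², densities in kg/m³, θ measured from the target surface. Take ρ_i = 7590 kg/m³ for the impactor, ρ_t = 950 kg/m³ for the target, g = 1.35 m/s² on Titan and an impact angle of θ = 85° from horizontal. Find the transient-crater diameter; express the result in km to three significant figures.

In SI units: v = 6050 m/s.
(ρ_i/ρ_t)^0.378 = (7590/950)^0.378 = 2.194
d^0.8 = 19.6^0.8 = 10.81
v^0.47 = 6050^0.47 = 59.90
g^-0.22 = 1.35^-0.22 = 0.9361
(sin 85°)^0.33 = 0.9962^0.33 = 0.9987
D = 1.38 × 2.194 × 10.81 × 59.90 × 0.9361 × 0.9987 = 1833 m
   = 1.833 km

D ≈ 1.83 km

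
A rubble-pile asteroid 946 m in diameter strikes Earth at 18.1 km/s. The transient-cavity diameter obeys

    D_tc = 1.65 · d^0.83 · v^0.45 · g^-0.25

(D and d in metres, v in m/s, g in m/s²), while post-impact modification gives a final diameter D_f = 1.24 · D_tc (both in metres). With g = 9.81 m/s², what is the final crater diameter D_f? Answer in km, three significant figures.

D_f ≈ 28.1 km

v = 18100 m/s.
d^0.83 = 946^0.83 = 295.1
v^0.45 = 18100^0.45 = 82.41
g^-0.25 = 9.81^-0.25 = 0.5650
D_tc = 1.65 × 295.1 × 82.41 × 0.5650 = 22670 m
D_f = 1.24 × 22670 = 28111 m
     = 28.11 km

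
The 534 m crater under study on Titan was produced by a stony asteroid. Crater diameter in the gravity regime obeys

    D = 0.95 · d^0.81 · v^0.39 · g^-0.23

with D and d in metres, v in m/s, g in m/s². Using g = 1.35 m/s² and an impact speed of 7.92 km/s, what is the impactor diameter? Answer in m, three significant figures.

d ≈ 35.9 m

Rearranging for d: d = [D / (0.95 · 7920^0.39 · 1.35^-0.23)]^(1/0.81).
7920^0.39 = 33.15
1.35^-0.23 = 0.9333
Denominator = 0.95 × 33.15 × 0.9333 = 29.39
D / 29.39 = 534 / 29.39 = 18.17
d = 18.17^(1/0.81) = 18.17^1.2346 = 35.88 m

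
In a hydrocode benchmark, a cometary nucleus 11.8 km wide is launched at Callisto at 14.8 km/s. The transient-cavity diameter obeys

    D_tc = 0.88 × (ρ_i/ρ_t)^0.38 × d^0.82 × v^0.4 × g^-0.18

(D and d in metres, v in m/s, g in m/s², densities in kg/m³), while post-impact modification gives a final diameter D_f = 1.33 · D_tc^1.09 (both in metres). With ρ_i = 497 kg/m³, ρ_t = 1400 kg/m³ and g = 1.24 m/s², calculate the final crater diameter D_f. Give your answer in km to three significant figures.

In SI: d = 11800 m, v = 14800 m/s.
(ρ_i/ρ_t)^0.38 = (497/1400)^0.38 = 0.6747
d^0.82 = 11800^0.82 = 2182
v^0.4 = 14800^0.4 = 46.57
g^-0.18 = 1.24^-0.18 = 0.9620
D_tc = 0.88 × 0.6747 × 2182 × 46.57 × 0.9620 = 58040 m
D_f = 1.33 × (58040)^1.09 = 2.072 × 10^5 m
     = 207.2 km

D_f ≈ 207 km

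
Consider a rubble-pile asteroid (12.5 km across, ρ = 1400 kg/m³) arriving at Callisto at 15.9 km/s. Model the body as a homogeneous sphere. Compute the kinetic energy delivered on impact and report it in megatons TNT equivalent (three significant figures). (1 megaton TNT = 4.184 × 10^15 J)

d = 12500 m; v = 15900 m/s.
Mass m = (π/6) ρ d³ = (π/6) × 1400 × (12500)³ = 1.432 × 10^15 kg
E = ½ m v² = 0.5 × 1.432 × 10^15 × (15900)² = 1.810 × 10^23 J
   = 1.810 × 10^23 / 4.184×10^15 = 4.326 × 10^7 Mt

E ≈ 4.33 × 10^7 Mt TNT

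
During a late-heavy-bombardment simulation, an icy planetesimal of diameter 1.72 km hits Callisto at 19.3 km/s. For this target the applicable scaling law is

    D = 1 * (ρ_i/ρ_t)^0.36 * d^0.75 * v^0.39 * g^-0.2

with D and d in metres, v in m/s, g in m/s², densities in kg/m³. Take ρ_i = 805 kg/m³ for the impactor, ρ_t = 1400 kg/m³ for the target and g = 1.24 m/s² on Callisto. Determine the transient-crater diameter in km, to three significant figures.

D ≈ 9.84 km

In SI units: d = 1720 m, v = 19300 m/s.
(ρ_i/ρ_t)^0.36 = (805/1400)^0.36 = 0.8194
d^0.75 = 1720^0.75 = 267.1
v^0.39 = 19300^0.39 = 46.92
g^-0.2 = 1.24^-0.2 = 0.9579
D = 1 × 0.8194 × 267.1 × 46.92 × 0.9579 = 9837 m
   = 9.837 km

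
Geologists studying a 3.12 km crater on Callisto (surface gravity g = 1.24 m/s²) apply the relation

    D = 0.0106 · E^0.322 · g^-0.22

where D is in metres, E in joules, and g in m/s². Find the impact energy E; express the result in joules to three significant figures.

E ≈ 1.12 × 10^17 J

Rearranging: E = [D / (0.0106 · g^-0.22)]^(1/0.322).
D = 3120 m.
g^-0.22 = 1.24^-0.22 = 0.9538
D / (0.0106 × 0.9538) = 3120 / (0.01011) = 3.086 × 10^5
E = (3.086 × 10^5)^3.1056 = 1.117 × 10^17 J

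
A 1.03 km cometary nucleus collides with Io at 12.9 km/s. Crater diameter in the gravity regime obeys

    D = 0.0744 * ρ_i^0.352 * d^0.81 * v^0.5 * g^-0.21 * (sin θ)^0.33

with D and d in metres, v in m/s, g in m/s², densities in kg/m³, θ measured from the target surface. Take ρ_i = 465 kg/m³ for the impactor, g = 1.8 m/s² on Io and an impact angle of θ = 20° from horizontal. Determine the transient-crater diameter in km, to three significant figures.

D ≈ 12.6 km

In SI units: d = 1030 m, v = 12900 m/s.
ρ_i^0.352 = 465^0.352 = 8.688
d^0.81 = 1030^0.81 = 275.7
v^0.5 = 12900^0.5 = 113.6
g^-0.21 = 1.8^-0.21 = 0.8839
(sin 20°)^0.33 = 0.3420^0.33 = 0.7018
D = 0.0744 × 8.688 × 275.7 × 113.6 × 0.8839 × 0.7018 = 12558 m
   = 12.56 km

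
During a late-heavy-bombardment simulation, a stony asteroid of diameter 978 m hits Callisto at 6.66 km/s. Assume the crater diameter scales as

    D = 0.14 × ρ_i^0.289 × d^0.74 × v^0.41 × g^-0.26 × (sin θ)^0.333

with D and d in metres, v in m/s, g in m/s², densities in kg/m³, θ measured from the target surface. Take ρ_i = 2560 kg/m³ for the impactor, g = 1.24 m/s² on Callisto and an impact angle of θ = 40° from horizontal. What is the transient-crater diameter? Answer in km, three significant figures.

D ≈ 6.66 km

In SI units: v = 6660 m/s.
ρ_i^0.289 = 2560^0.289 = 9.660
d^0.74 = 978^0.74 = 163.2
v^0.41 = 6660^0.41 = 36.95
g^-0.26 = 1.24^-0.26 = 0.9456
(sin 40°)^0.333 = 0.6428^0.333 = 0.8632
D = 0.14 × 9.660 × 163.2 × 36.95 × 0.9456 × 0.8632 = 6657 m
   = 6.657 km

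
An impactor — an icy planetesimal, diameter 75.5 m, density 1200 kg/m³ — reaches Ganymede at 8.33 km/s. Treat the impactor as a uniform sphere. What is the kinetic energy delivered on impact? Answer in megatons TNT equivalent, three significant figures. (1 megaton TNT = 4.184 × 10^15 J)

v = 8330 m/s.
Mass m = (π/6) ρ d³ = (π/6) × 1200 × (75.5)³ = 2.704 × 10^8 kg
E = ½ m v² = 0.5 × 2.704 × 10^8 × (8330)² = 9.381 × 10^15 J
   = 9.381 × 10^15 / 4.184×10^15 = 2.242 Mt

E ≈ 2.24 Mt TNT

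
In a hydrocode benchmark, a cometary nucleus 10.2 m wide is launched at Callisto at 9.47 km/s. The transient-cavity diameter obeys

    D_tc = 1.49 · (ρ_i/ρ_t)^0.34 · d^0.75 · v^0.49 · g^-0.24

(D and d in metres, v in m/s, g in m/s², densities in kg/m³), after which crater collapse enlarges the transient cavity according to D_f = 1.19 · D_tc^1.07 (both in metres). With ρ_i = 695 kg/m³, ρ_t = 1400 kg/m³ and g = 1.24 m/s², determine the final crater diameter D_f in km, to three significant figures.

v = 9470 m/s.
(ρ_i/ρ_t)^0.34 = (695/1400)^0.34 = 0.7881
d^0.75 = 10.2^0.75 = 5.708
v^0.49 = 9470^0.49 = 88.80
g^-0.24 = 1.24^-0.24 = 0.9497
D_tc = 1.49 × 0.7881 × 5.708 × 88.80 × 0.9497 = 565.3 m
D_f = 1.19 × (565.3)^1.07 = 1048 m
     = 1.048 km

D_f ≈ 1.05 km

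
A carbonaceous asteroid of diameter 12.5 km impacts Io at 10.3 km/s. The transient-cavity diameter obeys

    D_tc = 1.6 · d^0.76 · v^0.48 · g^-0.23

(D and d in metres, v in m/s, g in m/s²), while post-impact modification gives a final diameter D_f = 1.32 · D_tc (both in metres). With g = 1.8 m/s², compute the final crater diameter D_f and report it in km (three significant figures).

In SI: d = 12500 m, v = 10300 m/s.
d^0.76 = 12500^0.76 = 1299
v^0.48 = 10300^0.48 = 84.36
g^-0.23 = 1.8^-0.23 = 0.8735
D_tc = 1.6 × 1299 × 84.36 × 0.8735 = 1.532 × 10^5 m
D_f = 1.32 × 1.532 × 10^5 = 2.022 × 10^5 m
     = 202.2 km

D_f ≈ 202 km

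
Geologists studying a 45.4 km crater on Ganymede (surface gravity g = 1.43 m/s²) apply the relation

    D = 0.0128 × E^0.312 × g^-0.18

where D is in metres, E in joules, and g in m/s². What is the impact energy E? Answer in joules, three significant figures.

E ≈ 1.21 × 10^21 J

Rearranging: E = [D / (0.0128 · g^-0.18)]^(1/0.312).
D = 45400 m.
g^-0.18 = 1.43^-0.18 = 0.9376
D / (0.0128 × 0.9376) = 45400 / (0.01200) = 3.783 × 10^6
E = (3.783 × 10^6)^3.2051 = 1.210 × 10^21 J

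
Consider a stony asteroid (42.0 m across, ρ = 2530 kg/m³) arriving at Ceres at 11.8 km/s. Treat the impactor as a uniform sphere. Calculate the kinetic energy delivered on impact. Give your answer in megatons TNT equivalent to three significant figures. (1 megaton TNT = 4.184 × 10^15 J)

E ≈ 1.63 Mt TNT

v = 11800 m/s.
Mass m = (π/6) ρ d³ = (π/6) × 2530 × (42)³ = 9.814 × 10^7 kg
E = ½ m v² = 0.5 × 9.814 × 10^7 × (11800)² = 6.833 × 10^15 J
   = 6.833 × 10^15 / 4.184×10^15 = 1.633 Mt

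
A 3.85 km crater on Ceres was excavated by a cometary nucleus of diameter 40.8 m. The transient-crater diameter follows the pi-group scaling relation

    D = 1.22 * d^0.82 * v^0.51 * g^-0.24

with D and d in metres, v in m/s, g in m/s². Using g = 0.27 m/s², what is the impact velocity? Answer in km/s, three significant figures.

Rearranging for v: v = [D / (1.22 · 40.8^0.82 · 0.27^-0.24)]^(1/0.51).
D = 3850 m.
40.8^0.82 = 20.93
0.27^-0.24 = 1.369
Denominator = 1.22 × 20.93 × 1.369 = 34.96
D / 34.96 = 3850 / 34.96 = 110.1
v = 110.1^(1/0.51) = 110.1^1.9608 = 10082 m/s

v ≈ 10.1 km/s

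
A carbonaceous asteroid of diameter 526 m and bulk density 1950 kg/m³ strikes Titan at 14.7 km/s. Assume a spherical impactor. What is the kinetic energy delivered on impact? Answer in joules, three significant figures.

E ≈ 1.61 × 10^19 J

v = 14700 m/s.
Mass m = (π/6) ρ d³ = (π/6) × 1950 × (526)³ = 1.486 × 10^11 kg
E = ½ m v² = 0.5 × 1.486 × 10^11 × (14700)² = 1.606 × 10^19 J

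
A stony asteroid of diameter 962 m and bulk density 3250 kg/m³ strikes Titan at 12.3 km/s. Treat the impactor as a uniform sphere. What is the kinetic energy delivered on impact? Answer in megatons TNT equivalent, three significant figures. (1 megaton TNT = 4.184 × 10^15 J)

E ≈ 27400 Mt TNT

v = 12300 m/s.
Mass m = (π/6) ρ d³ = (π/6) × 3250 × (962)³ = 1.515 × 10^12 kg
E = ½ m v² = 0.5 × 1.515 × 10^12 × (12300)² = 1.146 × 10^20 J
   = 1.146 × 10^20 / 4.184×10^15 = 27390 Mt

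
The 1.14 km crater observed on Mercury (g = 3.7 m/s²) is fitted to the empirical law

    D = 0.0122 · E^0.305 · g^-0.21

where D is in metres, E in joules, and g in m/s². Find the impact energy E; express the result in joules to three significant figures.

E ≈ 4.88 × 10^16 J

Rearranging: E = [D / (0.0122 · g^-0.21)]^(1/0.305).
D = 1140 m.
g^-0.21 = 3.7^-0.21 = 0.7598
D / (0.0122 × 0.7598) = 1140 / (9.270 × 10^-3) = 1.230 × 10^5
E = (1.230 × 10^5)^3.2787 = 4.878 × 10^16 J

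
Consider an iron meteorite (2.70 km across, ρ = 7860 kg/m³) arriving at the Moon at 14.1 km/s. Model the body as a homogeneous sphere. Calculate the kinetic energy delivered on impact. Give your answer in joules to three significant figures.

E ≈ 8.05 × 10^21 J

d = 2700 m; v = 14100 m/s.
Mass m = (π/6) ρ d³ = (π/6) × 7860 × (2700)³ = 8.101 × 10^13 kg
E = ½ m v² = 0.5 × 8.101 × 10^13 × (14100)² = 8.053 × 10^21 J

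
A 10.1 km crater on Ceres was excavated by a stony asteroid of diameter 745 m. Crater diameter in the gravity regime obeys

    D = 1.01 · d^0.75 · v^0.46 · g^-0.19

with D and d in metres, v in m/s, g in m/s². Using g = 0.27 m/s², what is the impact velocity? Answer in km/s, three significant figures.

Rearranging for v: v = [D / (1.01 · 745^0.75 · 0.27^-0.19)]^(1/0.46).
D = 10100 m.
745^0.75 = 142.6
0.27^-0.19 = 1.282
Denominator = 1.01 × 142.6 × 1.282 = 184.6
D / 184.6 = 10100 / 184.6 = 54.71
v = 54.71^(1/0.46) = 54.71^2.1739 = 6003 m/s

v ≈ 6.00 km/s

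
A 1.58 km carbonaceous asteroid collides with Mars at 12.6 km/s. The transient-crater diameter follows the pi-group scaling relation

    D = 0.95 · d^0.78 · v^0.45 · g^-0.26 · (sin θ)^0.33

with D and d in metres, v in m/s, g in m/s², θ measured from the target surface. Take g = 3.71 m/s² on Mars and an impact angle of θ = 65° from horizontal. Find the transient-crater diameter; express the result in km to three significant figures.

In SI units: d = 1580 m, v = 12600 m/s.
d^0.78 = 1580^0.78 = 312.6
v^0.45 = 12600^0.45 = 70.01
g^-0.26 = 3.71^-0.26 = 0.7112
(sin 65°)^0.33 = 0.9063^0.33 = 0.9681
D = 0.95 × 312.6 × 70.01 × 0.7112 × 0.9681 = 14315 m
   = 14.31 km

D ≈ 14.3 km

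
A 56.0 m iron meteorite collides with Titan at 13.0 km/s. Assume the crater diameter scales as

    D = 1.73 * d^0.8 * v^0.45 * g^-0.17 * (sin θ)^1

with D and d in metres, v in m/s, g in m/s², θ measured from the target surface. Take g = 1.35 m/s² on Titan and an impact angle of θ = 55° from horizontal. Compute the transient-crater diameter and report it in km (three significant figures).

D ≈ 2.39 km

In SI units: v = 13000 m/s.
d^0.8 = 56^0.8 = 25.04
v^0.45 = 13000^0.45 = 71.00
g^-0.17 = 1.35^-0.17 = 0.9503
(sin 55°)^1 = 0.8192^1 = 0.8192
D = 1.73 × 25.04 × 71.00 × 0.9503 × 0.8192 = 2394 m
   = 2.394 km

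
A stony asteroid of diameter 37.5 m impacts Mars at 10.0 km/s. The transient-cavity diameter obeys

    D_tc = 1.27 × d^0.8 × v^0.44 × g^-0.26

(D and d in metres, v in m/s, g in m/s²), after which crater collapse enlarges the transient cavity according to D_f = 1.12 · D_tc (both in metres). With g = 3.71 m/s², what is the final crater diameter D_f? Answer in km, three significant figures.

v = 10000 m/s.
d^0.8 = 37.5^0.8 = 18.16
v^0.44 = 10000^0.44 = 57.54
g^-0.26 = 3.71^-0.26 = 0.7112
D_tc = 1.27 × 18.16 × 57.54 × 0.7112 = 943.8 m
D_f = 1.12 × 943.8 = 1057 m
     = 1.057 km

D_f ≈ 1.06 km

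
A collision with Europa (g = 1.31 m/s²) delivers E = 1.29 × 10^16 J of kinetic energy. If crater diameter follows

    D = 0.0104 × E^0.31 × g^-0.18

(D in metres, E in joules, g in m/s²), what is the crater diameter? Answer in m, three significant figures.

E^0.31 = (1.29 × 10^16)^0.31 = 9.869 × 10^4
g^-0.18 = 1.31^-0.18 = 0.9526
D = 0.0104 × 9.869 × 10^4 × 0.9526 = 977.7 m

D ≈ 978 m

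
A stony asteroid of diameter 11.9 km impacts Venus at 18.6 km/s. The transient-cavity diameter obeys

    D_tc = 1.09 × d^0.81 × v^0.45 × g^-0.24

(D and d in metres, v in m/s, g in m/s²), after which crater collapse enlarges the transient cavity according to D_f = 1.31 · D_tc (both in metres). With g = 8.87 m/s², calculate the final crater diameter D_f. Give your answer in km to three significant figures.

D_f ≈ 141 km

In SI: d = 11900 m, v = 18600 m/s.
d^0.81 = 11900^0.81 = 2001
v^0.45 = 18600^0.45 = 83.42
g^-0.24 = 8.87^-0.24 = 0.5922
D_tc = 1.09 × 2001 × 83.42 × 0.5922 = 1.077 × 10^5 m
D_f = 1.31 × 1.077 × 10^5 = 1.411 × 10^5 m
     = 141.1 km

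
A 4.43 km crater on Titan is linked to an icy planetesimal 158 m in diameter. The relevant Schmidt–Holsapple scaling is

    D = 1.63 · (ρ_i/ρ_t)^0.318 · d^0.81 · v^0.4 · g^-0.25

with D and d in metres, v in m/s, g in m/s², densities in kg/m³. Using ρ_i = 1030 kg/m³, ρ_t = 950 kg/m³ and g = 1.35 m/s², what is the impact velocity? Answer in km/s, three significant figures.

Rearranging for v: v = [D / (1.63 · (1030/950)^0.318 · 158^0.81 · 1.35^-0.25)]^(1/0.4).
D = 4430 m.
(1030/950)^0.318 = 1.026
158^0.81 = 60.38
1.35^-0.25 = 0.9277
Denominator = 1.63 × 1.026 × 60.38 × 0.9277 = 93.68
D / 93.68 = 4430 / 93.68 = 47.29
v = 47.29^(1/0.4) = 47.29^2.5 = 15379 m/s

v ≈ 15.4 km/s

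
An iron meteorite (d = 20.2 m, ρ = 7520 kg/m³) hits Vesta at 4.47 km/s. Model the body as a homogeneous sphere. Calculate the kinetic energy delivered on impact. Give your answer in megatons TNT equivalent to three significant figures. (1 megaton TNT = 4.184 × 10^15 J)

v = 4470 m/s.
Mass m = (π/6) ρ d³ = (π/6) × 7520 × (20.2)³ = 3.245 × 10^7 kg
E = ½ m v² = 0.5 × 3.245 × 10^7 × (4470)² = 3.242 × 10^14 J
   = 3.242 × 10^14 / 4.184×10^15 = 0.07749 Mt

E ≈ 0.0775 Mt TNT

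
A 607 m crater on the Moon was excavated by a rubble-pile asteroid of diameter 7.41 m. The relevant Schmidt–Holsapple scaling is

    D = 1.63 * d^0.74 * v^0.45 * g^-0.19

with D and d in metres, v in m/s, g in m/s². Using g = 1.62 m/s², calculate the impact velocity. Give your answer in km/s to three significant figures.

v ≈ 23.5 km/s

Rearranging for v: v = [D / (1.63 · 7.41^0.74 · 1.62^-0.19)]^(1/0.45).
7.41^0.74 = 4.402
1.62^-0.19 = 0.9124
Denominator = 1.63 × 4.402 × 0.9124 = 6.547
D / 6.547 = 607 / 6.547 = 92.71
v = 92.71^(1/0.45) = 92.71^2.2222 = 23515 m/s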